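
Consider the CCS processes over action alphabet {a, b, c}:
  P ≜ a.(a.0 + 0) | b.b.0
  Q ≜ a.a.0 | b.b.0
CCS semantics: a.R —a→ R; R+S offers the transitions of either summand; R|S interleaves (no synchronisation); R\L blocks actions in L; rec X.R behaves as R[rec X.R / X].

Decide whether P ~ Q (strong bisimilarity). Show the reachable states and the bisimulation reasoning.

P ~ Q

LTS(P): 9 reachable states
  u0 = a.(a.0 + 0) | b.b.0 has moves =a=> u1, =b=> u2
  u1 = (a.0 + 0) | b.b.0 has moves =a=> u3, =b=> u4
  u2 = a.(a.0 + 0) | b.0 has moves =a=> u4, =b=> u5
  u3 = 0 | b.b.0 has moves =b=> u6
  u4 = (a.0 + 0) | b.0 has moves =a=> u6, =b=> u7
  u5 = a.(a.0 + 0) | 0 has moves =a=> u7
  u6 = 0 | b.0 has moves =b=> u8
  u7 = (a.0 + 0) | 0 has moves =a=> u8
  u8 = 0 | 0 has moves deadlocked
LTS(Q): 9 reachable states
  v0 = a.a.0 | b.b.0 has moves =a=> v1, =b=> v2
  v1 = a.0 | b.b.0 has moves =a=> v3, =b=> v4
  v2 = a.a.0 | b.0 has moves =a=> v4, =b=> v5
  v3 = 0 | b.b.0 has moves =b=> v6
  v4 = a.0 | b.0 has moves =a=> v6, =b=> v7
  v5 = a.a.0 | 0 has moves =a=> v7
  v6 = 0 | b.0 has moves =b=> v8
  v7 = a.0 | 0 has moves =a=> v8
  v8 = 0 | 0 has moves deadlocked
Bisimilarity quotient blocks:
  B0 = {u0, v0}
  B1 = {u2, v2}
  B2 = {u4, v4}
  B3 = {u6, v6}
  B4 = {u8, v8}
  B5 = {u7, v7}
  B6 = {u5, v5}
  B7 = {u1, v1}
  B8 = {u3, v3}
u0 ∈ B0, v0 ∈ B0 → same block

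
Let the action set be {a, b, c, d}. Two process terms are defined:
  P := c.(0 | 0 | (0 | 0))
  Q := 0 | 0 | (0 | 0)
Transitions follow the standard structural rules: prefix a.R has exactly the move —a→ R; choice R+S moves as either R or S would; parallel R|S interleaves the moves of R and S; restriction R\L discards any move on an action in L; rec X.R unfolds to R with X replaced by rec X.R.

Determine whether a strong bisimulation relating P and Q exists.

Reachable graph of P (2 states):
  p0 = c.(0 | 0 | (0 | 0)) has moves —c→ p1
  p1 = 0 | 0 | (0 | 0) has moves stopped
Reachable graph of Q (1 states):
  q0 = 0 | 0 | (0 | 0) has moves stopped
Bisimilarity quotient blocks:
  B0 = {p0}
  B1 = {p1, q0}
p0 ∈ B0, q0 ∈ B1 → different blocks

P ≁ Q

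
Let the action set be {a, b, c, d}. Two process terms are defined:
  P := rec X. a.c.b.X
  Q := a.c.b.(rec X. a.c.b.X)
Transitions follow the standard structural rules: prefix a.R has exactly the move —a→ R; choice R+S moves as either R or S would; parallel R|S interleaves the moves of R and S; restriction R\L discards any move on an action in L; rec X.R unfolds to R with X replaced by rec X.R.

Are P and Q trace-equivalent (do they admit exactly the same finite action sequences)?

YES

Reachable graph of P (3 states):
  p0 = rec X. a.c.b.X :: --a--▸ p1
  p1 = c.b.(rec X. a.c.b.X) :: --c--▸ p2
  p2 = b.(rec X. a.c.b.X) :: --b--▸ p0
Reachable graph of Q (4 states):
  q0 = a.c.b.(rec X. a.c.b.X) :: --a--▸ q1
  q1 = c.b.(rec X. a.c.b.X) :: --c--▸ q2
  q2 = b.(rec X. a.c.b.X) :: --b--▸ q3
  q3 = rec X. a.c.b.X :: --a--▸ q1
Partition-refinement fixed point:
  B0 = {p0, q0, q3}
  B1 = {p1, q1}
  B2 = {p2, q2}
p0 ∈ B0, q0 ∈ B0 → same block
Bisimilar ⇒ trace-equivalent.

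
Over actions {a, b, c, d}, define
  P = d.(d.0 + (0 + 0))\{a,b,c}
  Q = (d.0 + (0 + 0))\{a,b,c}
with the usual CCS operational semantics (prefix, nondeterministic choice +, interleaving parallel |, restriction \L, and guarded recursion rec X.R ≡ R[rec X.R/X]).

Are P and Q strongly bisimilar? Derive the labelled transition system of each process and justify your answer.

P ≁ Q

P's transition system — 3 states:
  m0 = d.(d.0 + (0 + 0))\{a,b,c} → ··d··> m1
  m1 = (d.0 + (0 + 0))\{a,b,c} → ··d··> m2
  m2 = 0\{a,b,c} → ·
Q's transition system — 2 states:
  n0 = (d.0 + (0 + 0))\{a,b,c} → ··d··> n1
  n1 = 0\{a,b,c} → ·
Bisimilarity quotient blocks:
  B0 = {m0}
  B1 = {m1, n0}
  B2 = {m2, n1}
m0 ∈ B0, n0 ∈ B1 → different blocks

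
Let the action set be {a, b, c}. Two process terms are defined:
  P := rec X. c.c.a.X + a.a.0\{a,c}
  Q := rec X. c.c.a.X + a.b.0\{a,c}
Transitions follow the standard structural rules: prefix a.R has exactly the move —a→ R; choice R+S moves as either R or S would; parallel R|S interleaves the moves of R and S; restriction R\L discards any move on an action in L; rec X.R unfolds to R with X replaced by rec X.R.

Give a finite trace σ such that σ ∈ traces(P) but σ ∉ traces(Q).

Reachable graph of P (5 states):
  m0 = rec X. c.c.a.X + a.a.0\{a,c} ⊢ ··a··> m1, ··c··> m2
  m1 = a.0\{a,c} ⊢ ··a··> m3
  m2 = c.a.(rec X. c.c.a.X + a.a.0\{a,c}) ⊢ ··c··> m4
  m3 = 0\{a,c} ⊢ stopped
  m4 = a.(rec X. c.c.a.X + a.a.0\{a,c}) ⊢ ··a··> m0
Reachable graph of Q (5 states):
  n0 = rec X. c.c.a.X + a.b.0\{a,c} ⊢ ··a··> n1, ··c··> n2
  n1 = b.0\{a,c} ⊢ ··b··> n3
  n2 = c.a.(rec X. c.c.a.X + a.b.0\{a,c}) ⊢ ··c··> n4
  n3 = 0\{a,c} ⊢ stopped
  n4 = a.(rec X. c.c.a.X + a.b.0\{a,c}) ⊢ ··a··> n0
Trace ⟨aa⟩ through P, begin at {m0}:
  step 1 (a): {m1}
  step 2 (a): {m3}
  — P admits the full trace.
Trace ⟨aa⟩ through Q, begin at {n0}:
  step 1 (a): {n1}
  step 2 (a): ∅ (Q stuck)

aa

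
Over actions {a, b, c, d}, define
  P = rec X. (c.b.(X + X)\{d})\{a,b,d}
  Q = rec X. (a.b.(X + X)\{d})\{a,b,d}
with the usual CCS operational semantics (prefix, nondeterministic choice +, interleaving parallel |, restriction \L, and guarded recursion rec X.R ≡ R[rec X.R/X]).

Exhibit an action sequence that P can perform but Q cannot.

c

P's transition system — 2 states:
  s0 = rec X. (c.b.(X + X)\{d})\{a,b,d} → =c=> s1
  s1 = (b.((rec X. (c.b.(X + X)\{d})\{a,b,d}) + (rec X. (c.b.(X + X)\{d})\{a,b,d}))\{d})\{a,b,d} → ∅
Q's transition system — 1 states:
  t0 = rec X. (a.b.(X + X)\{d})\{a,b,d} → ∅
Executing c from P (initial set {s0}):
  [1] c ⇒ {s1}
  P completes σ.
Executing c from Q (initial set {t0}):
  [1] c ⇒ ∅ (Q stuck)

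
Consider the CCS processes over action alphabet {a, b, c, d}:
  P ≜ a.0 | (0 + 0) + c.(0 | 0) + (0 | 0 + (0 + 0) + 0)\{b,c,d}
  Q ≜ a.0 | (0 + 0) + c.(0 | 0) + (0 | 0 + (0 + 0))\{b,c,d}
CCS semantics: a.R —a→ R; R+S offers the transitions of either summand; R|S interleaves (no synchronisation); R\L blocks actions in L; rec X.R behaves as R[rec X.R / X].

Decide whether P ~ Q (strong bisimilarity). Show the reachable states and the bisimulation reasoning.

LTS(P): 3 reachable states
  p0 = a.0 | (0 + 0) + c.(0 | 0) + (0 | 0 + (0 + 0) + 0)\{b,c,d} has moves =a=> p1, =c=> p2
  p1 = 0 | (0 + 0) has moves ·
  p2 = 0 | 0 has moves ·
LTS(Q): 3 reachable states
  q0 = a.0 | (0 + 0) + c.(0 | 0) + (0 | 0 + (0 + 0))\{b,c,d} has moves =a=> q1, =c=> q2
  q1 = 0 | (0 + 0) has moves ·
  q2 = 0 | 0 has moves ·
Coarsest stable partition (strong bisimilarity classes):
  B0 = {p0, q0}
  B1 = {p1, p2, q1, q2}
p0 ∈ B0, q0 ∈ B0 → same block

P ~ Q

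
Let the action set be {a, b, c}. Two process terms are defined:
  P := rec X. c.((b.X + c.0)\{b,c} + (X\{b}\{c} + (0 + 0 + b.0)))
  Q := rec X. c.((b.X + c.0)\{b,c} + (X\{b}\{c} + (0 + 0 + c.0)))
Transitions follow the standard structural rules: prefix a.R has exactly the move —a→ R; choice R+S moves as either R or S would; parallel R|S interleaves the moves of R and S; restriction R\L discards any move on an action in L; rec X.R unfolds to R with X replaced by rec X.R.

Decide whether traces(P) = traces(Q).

trace-distinct — witness ⟨cb⟩

Reachable graph of P (3 states):
  p0 = rec X. c.((b.X + c.0)\{b,c} + (X\{b}\{c} + (0 + 0 + b.0))) ⊢ ··c··> p1
  p1 = (b.(rec X. c.((b.X + c.0)\{b,c} + (X\{b}\{c} + (0 + 0 + b.0)))) + c.0)\{b,c} + ((rec X. c.((b.X + c.0)\{b,c} + (X\{b}\{c} + (0 + 0 + b.0))))\{b}\{c} + (0 + 0 + b.0)) ⊢ ··b··> p2
  p2 = 0 ⊢ ·
Reachable graph of Q (3 states):
  q0 = rec X. c.((b.X + c.0)\{b,c} + (X\{b}\{c} + (0 + 0 + c.0))) ⊢ ··c··> q1
  q1 = (b.(rec X. c.((b.X + c.0)\{b,c} + (X\{b}\{c} + (0 + 0 + c.0)))) + c.0)\{b,c} + ((rec X. c.((b.X + c.0)\{b,c} + (X\{b}\{c} + (0 + 0 + c.0))))\{b}\{c} + (0 + 0 + c.0)) ⊢ ··c··> q2
  q2 = 0 ⊢ ·
Run σ = ⟨cb⟩ on P: start {p0}
  after c @ step 1: {p1}
  after b @ step 2: {p2}
  P completes σ.
Run σ = ⟨cb⟩ on Q: start {q0}
  after c @ step 1: {q1}
  after b @ step 2: ∅  — Q cannot continue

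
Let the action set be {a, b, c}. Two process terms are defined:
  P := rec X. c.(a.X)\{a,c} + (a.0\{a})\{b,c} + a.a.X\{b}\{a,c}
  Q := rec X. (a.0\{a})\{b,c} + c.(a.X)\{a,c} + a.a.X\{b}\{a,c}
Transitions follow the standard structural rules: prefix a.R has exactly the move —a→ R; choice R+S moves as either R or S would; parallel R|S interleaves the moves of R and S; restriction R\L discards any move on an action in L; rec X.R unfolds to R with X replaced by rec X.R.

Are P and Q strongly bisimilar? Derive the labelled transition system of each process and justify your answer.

YES

LTS(P): 5 reachable states
  s0 = rec X. c.(a.X)\{a,c} + (a.0\{a})\{b,c} + a.a.X\{b}\{a,c} has moves --a--▸ s1, --a--▸ s2, --c--▸ s3
  s1 = 0\{a}\{b,c} has moves ·
  s2 = a.(rec X. c.(a.X)\{a,c} + (a.0\{a})\{b,c} + a.a.X\{b}\{a,c})\{b}\{a,c} has moves --a--▸ s4
  s3 = (a.(rec X. c.(a.X)\{a,c} + (a.0\{a})\{b,c} + a.a.X\{b}\{a,c}))\{a,c} has moves ·
  s4 = (rec X. c.(a.X)\{a,c} + (a.0\{a})\{b,c} + a.a.X\{b}\{a,c})\{b}\{a,c} has moves ·
LTS(Q): 5 reachable states
  t0 = rec X. (a.0\{a})\{b,c} + c.(a.X)\{a,c} + a.a.X\{b}\{a,c} has moves --a--▸ t1, --a--▸ t2, --c--▸ t3
  t1 = 0\{a}\{b,c} has moves ·
  t2 = a.(rec X. (a.0\{a})\{b,c} + c.(a.X)\{a,c} + a.a.X\{b}\{a,c})\{b}\{a,c} has moves --a--▸ t4
  t3 = (a.(rec X. (a.0\{a})\{b,c} + c.(a.X)\{a,c} + a.a.X\{b}\{a,c}))\{a,c} has moves ·
  t4 = (rec X. (a.0\{a})\{b,c} + c.(a.X)\{a,c} + a.a.X\{b}\{a,c})\{b}\{a,c} has moves ·
Coarsest stable partition (strong bisimilarity classes):
  B0 = {s0, t0}
  B1 = {s2, t2}
  B2 = {s1, s3, s4, t1, t3, t4}
s0 ∈ B0, t0 ∈ B0 → same block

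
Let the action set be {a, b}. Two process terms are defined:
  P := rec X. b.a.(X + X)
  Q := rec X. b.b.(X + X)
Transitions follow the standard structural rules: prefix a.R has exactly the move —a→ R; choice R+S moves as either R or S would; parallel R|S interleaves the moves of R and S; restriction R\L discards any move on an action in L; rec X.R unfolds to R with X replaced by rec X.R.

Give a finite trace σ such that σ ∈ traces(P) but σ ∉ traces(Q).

Reachable graph of P (3 states):
  u0 = rec X. b.a.(X + X) has moves --b--▸ u1
  u1 = a.((rec X. b.a.(X + X)) + (rec X. b.a.(X + X))) has moves --a--▸ u2
  u2 = (rec X. b.a.(X + X)) + (rec X. b.a.(X + X)) has moves --b--▸ u1
Reachable graph of Q (3 states):
  v0 = rec X. b.b.(X + X) has moves --b--▸ v1
  v1 = b.((rec X. b.b.(X + X)) + (rec X. b.b.(X + X))) has moves --b--▸ v2
  v2 = (rec X. b.b.(X + X)) + (rec X. b.b.(X + X)) has moves --b--▸ v1
Run σ = ⟨ba⟩ on P: start {u0}
  [1] b ⇒ {u1}
  [2] a ⇒ {u2}
  P completes σ.
Run σ = ⟨ba⟩ on Q: start {v0}
  [1] b ⇒ {v1}
  [2] a ⇒ ∅ (Q stuck)

ba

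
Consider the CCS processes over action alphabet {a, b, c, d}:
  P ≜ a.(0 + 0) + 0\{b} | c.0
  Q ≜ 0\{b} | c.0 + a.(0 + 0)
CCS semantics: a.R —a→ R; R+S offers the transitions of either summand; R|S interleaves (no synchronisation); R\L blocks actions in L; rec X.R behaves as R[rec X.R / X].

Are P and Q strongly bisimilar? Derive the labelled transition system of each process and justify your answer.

P's transition system — 3 states:
  m0 = a.(0 + 0) + 0\{b} | c.0 | =a=> m1, =c=> m2
  m1 = 0 + 0 | stopped
  m2 = 0\{b} | 0 | stopped
Q's transition system — 3 states:
  n0 = 0\{b} | c.0 + a.(0 + 0) | =a=> n1, =c=> n2
  n1 = 0 + 0 | stopped
  n2 = 0\{b} | 0 | stopped
Bisimilarity quotient blocks:
  B0 = {m0, n0}
  B1 = {m1, m2, n1, n2}
m0 ∈ B0, n0 ∈ B0 → same block

P ~ Q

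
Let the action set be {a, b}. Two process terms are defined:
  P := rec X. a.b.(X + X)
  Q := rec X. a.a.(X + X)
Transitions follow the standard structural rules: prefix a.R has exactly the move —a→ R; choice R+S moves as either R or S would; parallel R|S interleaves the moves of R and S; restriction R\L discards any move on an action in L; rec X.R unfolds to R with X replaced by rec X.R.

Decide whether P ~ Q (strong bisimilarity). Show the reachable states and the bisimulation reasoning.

Reachable graph of P (3 states):
  u0 = rec X. a.b.(X + X) | =a=> u1
  u1 = b.((rec X. a.b.(X + X)) + (rec X. a.b.(X + X))) | =b=> u2
  u2 = (rec X. a.b.(X + X)) + (rec X. a.b.(X + X)) | =a=> u1
Reachable graph of Q (3 states):
  v0 = rec X. a.a.(X + X) | =a=> v1
  v1 = a.((rec X. a.a.(X + X)) + (rec X. a.a.(X + X))) | =a=> v2
  v2 = (rec X. a.a.(X + X)) + (rec X. a.a.(X + X)) | =a=> v1
Coarsest stable partition (strong bisimilarity classes):
  B0 = {u0, u2}
  B1 = {u1}
  B2 = {v0, v1, v2}
u0 ∈ B0, v0 ∈ B2 → different blocks

not bisimilar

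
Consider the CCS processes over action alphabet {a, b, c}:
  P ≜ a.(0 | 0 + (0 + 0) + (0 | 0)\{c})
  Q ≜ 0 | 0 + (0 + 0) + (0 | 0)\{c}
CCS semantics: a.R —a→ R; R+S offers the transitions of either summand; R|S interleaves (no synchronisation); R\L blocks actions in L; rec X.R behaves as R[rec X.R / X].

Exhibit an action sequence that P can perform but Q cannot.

P's transition system — 2 states:
  m0 = a.(0 | 0 + (0 + 0) + (0 | 0)\{c}) | -a-> m1
  m1 = 0 | 0 + (0 + 0) + (0 | 0)\{c} | stopped
Q's transition system — 1 states:
  n0 = 0 | 0 + (0 + 0) + (0 | 0)\{c} | stopped
Executing a from P (initial set {m0}):
  after a @ step 1: {m1}
  ✓ P
Executing a from Q (initial set {n0}):
  after a @ step 1: ∅  — Q cannot continue

a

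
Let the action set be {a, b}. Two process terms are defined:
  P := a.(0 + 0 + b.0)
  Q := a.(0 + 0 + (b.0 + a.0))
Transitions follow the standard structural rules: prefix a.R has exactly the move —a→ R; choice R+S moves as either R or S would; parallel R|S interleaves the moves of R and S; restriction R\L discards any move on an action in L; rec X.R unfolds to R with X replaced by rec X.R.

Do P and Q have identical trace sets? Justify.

traces(P) ≠ traces(Q) — witness ⟨aa⟩

P's transition system — 3 states:
  m0 = a.(0 + 0 + b.0) :: --a--▸ m1
  m1 = 0 + 0 + b.0 :: --b--▸ m2
  m2 = 0 :: deadlocked
Q's transition system — 3 states:
  n0 = a.(0 + 0 + (b.0 + a.0)) :: --a--▸ n1
  n1 = 0 + 0 + (b.0 + a.0) :: --a--▸ n2, --b--▸ n2
  n2 = 0 :: deadlocked
Trace ⟨aa⟩ through Q, begin at {n0}:
  after a @ step 1: {n1}
  after a @ step 2: {n2}
  ✓ Q
Trace ⟨aa⟩ through P, begin at {m0}:
  after a @ step 1: {m1}
  after a @ step 2: ∅ (P stuck)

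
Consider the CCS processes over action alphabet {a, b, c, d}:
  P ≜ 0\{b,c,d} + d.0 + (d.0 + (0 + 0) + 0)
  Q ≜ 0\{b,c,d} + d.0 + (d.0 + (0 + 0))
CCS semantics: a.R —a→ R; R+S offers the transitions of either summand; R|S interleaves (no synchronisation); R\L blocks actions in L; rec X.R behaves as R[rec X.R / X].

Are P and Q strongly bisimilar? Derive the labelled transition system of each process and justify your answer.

P ~ Q

Reachable graph of P (2 states):
  s0 = 0\{b,c,d} + d.0 + (d.0 + (0 + 0) + 0) :: ··d··> s1
  s1 = 0 :: ·
Reachable graph of Q (2 states):
  t0 = 0\{b,c,d} + d.0 + (d.0 + (0 + 0)) :: ··d··> t1
  t1 = 0 :: ·
Bisimilarity quotient blocks:
  B0 = {s0, t0}
  B1 = {s1, t1}
s0 ∈ B0, t0 ∈ B0 → same block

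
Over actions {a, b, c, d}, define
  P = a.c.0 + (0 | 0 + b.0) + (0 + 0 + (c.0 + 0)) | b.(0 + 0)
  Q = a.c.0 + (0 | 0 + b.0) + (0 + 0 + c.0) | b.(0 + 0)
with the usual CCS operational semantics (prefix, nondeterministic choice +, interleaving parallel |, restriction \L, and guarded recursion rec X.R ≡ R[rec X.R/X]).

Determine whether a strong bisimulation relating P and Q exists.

Reachable graph of P (6 states):
  s0 = a.c.0 + (0 | 0 + b.0) + (0 + 0 + (c.0 + 0)) | b.(0 + 0) → -a-> s1, -b-> s2, -b-> s3, -c-> s4
  s1 = c.0 → -c-> s3
  s2 = (0 + 0 + (c.0 + 0)) | (0 + 0) → -c-> s5
  s3 = 0 → ·
  s4 = 0 | b.(0 + 0) → -b-> s5
  s5 = 0 | (0 + 0) → ·
Reachable graph of Q (6 states):
  t0 = a.c.0 + (0 | 0 + b.0) + (0 + 0 + c.0) | b.(0 + 0) → -a-> t1, -b-> t2, -b-> t3, -c-> t4
  t1 = c.0 → -c-> t3
  t2 = (0 + 0 + c.0) | (0 + 0) → -c-> t5
  t3 = 0 → ·
  t4 = 0 | b.(0 + 0) → -b-> t5
  t5 = 0 | (0 + 0) → ·
Coarsest stable partition (strong bisimilarity classes):
  B0 = {s0, t0}
  B1 = {s3, s5, t3, t5}
  B2 = {s4, t4}
  B3 = {s1, s2, t1, t2}
s0 ∈ B0, t0 ∈ B0 → same block

YES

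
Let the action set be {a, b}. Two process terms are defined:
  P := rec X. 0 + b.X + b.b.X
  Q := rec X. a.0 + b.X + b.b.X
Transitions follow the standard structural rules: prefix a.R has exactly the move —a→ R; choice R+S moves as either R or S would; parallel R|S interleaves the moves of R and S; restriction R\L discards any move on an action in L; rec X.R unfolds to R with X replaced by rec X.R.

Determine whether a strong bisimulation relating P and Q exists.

P's transition system — 2 states:
  m0 = rec X. 0 + b.X + b.b.X → —b→ m0, —b→ m1
  m1 = b.(rec X. 0 + b.X + b.b.X) → —b→ m0
Q's transition system — 3 states:
  n0 = rec X. a.0 + b.X + b.b.X → —a→ n1, —b→ n0, —b→ n2
  n1 = 0 → ·
  n2 = b.(rec X. a.0 + b.X + b.b.X) → —b→ n0
Bisimilarity quotient blocks:
  B0 = {m0, m1}
  B1 = {n0}
  B2 = {n1}
  B3 = {n2}
m0 ∈ B0, n0 ∈ B1 → different blocks

NO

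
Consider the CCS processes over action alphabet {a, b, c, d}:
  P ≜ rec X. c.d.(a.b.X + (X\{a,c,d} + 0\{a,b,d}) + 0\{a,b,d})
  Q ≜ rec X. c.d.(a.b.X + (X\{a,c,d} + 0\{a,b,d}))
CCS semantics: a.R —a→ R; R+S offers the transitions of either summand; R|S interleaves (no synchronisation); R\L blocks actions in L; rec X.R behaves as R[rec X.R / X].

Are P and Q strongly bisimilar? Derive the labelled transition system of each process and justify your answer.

P's transition system — 4 states:
  m0 = rec X. c.d.(a.b.X + (X\{a,c,d} + 0\{a,b,d}) + 0\{a,b,d}) :: =c=> m1
  m1 = d.(a.b.(rec X. c.d.(a.b.X + (X\{a,c,d} + 0\{a,b,d}) + 0\{a,b,d})) + ((rec X. c.d.(a.b.X + (X\{a,c,d} + 0\{a,b,d}) + 0\{a,b,d}))\{a,c,d} + 0\{a,b,d}) + 0\{a,b,d}) :: =d=> m2
  m2 = a.b.(rec X. c.d.(a.b.X + (X\{a,c,d} + 0\{a,b,d}) + 0\{a,b,d})) + ((rec X. c.d.(a.b.X + (X\{a,c,d} + 0\{a,b,d}) + 0\{a,b,d}))\{a,c,d} + 0\{a,b,d}) + 0\{a,b,d} :: =a=> m3
  m3 = b.(rec X. c.d.(a.b.X + (X\{a,c,d} + 0\{a,b,d}) + 0\{a,b,d})) :: =b=> m0
Q's transition system — 4 states:
  n0 = rec X. c.d.(a.b.X + (X\{a,c,d} + 0\{a,b,d})) :: =c=> n1
  n1 = d.(a.b.(rec X. c.d.(a.b.X + (X\{a,c,d} + 0\{a,b,d}))) + ((rec X. c.d.(a.b.X + (X\{a,c,d} + 0\{a,b,d})))\{a,c,d} + 0\{a,b,d})) :: =d=> n2
  n2 = a.b.(rec X. c.d.(a.b.X + (X\{a,c,d} + 0\{a,b,d}))) + ((rec X. c.d.(a.b.X + (X\{a,c,d} + 0\{a,b,d})))\{a,c,d} + 0\{a,b,d}) :: =a=> n3
  n3 = b.(rec X. c.d.(a.b.X + (X\{a,c,d} + 0\{a,b,d}))) :: =b=> n0
Partition-refinement fixed point:
  B0 = {m0, n0}
  B1 = {m1, n1}
  B2 = {m2, n2}
  B3 = {m3, n3}
m0 ∈ B0, n0 ∈ B0 → same block

P ~ Q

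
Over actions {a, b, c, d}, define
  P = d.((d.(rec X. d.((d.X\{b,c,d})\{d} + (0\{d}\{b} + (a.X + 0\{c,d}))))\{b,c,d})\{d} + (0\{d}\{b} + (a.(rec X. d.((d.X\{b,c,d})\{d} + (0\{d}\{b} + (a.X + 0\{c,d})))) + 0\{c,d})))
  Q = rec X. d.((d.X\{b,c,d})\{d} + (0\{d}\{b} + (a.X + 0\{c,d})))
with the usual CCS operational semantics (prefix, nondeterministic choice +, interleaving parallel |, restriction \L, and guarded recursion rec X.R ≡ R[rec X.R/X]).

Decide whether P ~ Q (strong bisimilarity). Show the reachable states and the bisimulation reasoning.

LTS(P): 3 reachable states
  p0 = d.((d.(rec X. d.((d.X\{b,c,d})\{d} + (0\{d}\{b} + (a.X + 0\{c,d}))))\{b,c,d})\{d} + (0\{d}\{b} + (a.(rec X. d.((d.X\{b,c,d})\{d} + (0\{d}\{b} + (a.X + 0\{c,d})))) + 0\{c,d}))) → ··d··> p1
  p1 = (d.(rec X. d.((d.X\{b,c,d})\{d} + (0\{d}\{b} + (a.X + 0\{c,d}))))\{b,c,d})\{d} + (0\{d}\{b} + (a.(rec X. d.((d.X\{b,c,d})\{d} + (0\{d}\{b} + (a.X + 0\{c,d})))) + 0\{c,d})) → ··a··> p2
  p2 = rec X. d.((d.X\{b,c,d})\{d} + (0\{d}\{b} + (a.X + 0\{c,d}))) → ··d··> p1
LTS(Q): 2 reachable states
  q0 = rec X. d.((d.X\{b,c,d})\{d} + (0\{d}\{b} + (a.X + 0\{c,d}))) → ··d··> q1
  q1 = (d.(rec X. d.((d.X\{b,c,d})\{d} + (0\{d}\{b} + (a.X + 0\{c,d}))))\{b,c,d})\{d} + (0\{d}\{b} + (a.(rec X. d.((d.X\{b,c,d})\{d} + (0\{d}\{b} + (a.X + 0\{c,d})))) + 0\{c,d})) → ··a··> q0
Bisimilarity quotient blocks:
  B0 = {p0, p2, q0}
  B1 = {p1, q1}
p0 ∈ B0, q0 ∈ B0 → same block

bisimilar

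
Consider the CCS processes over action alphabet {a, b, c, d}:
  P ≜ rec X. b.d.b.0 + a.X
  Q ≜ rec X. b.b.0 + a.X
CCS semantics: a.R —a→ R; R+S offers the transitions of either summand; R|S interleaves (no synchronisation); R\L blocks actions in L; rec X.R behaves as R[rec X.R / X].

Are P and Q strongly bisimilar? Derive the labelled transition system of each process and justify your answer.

not bisimilar

P's transition system — 4 states:
  m0 = rec X. b.d.b.0 + a.X → —a→ m0, —b→ m1
  m1 = d.b.0 → —d→ m2
  m2 = b.0 → —b→ m3
  m3 = 0 → deadlocked
Q's transition system — 3 states:
  n0 = rec X. b.b.0 + a.X → —a→ n0, —b→ n1
  n1 = b.0 → —b→ n2
  n2 = 0 → deadlocked
Coarsest stable partition (strong bisimilarity classes):
  B0 = {m0}
  B1 = {m1}
  B2 = {m2, n1}
  B3 = {m3, n2}
  B4 = {n0}
m0 ∈ B0, n0 ∈ B4 → different blocks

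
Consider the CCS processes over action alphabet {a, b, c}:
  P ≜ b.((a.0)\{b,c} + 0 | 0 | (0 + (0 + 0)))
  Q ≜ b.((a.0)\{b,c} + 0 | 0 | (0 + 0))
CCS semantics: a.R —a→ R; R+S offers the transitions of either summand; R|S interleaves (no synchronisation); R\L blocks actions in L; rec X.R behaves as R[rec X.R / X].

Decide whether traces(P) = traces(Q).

Reachable graph of P (3 states):
  s0 = b.((a.0)\{b,c} + 0 | 0 | (0 + (0 + 0))) → —b→ s1
  s1 = (a.0)\{b,c} + 0 | 0 | (0 + (0 + 0)) → —a→ s2
  s2 = 0\{b,c} → stopped
Reachable graph of Q (3 states):
  t0 = b.((a.0)\{b,c} + 0 | 0 | (0 + 0)) → —b→ t1
  t1 = (a.0)\{b,c} + 0 | 0 | (0 + 0) → —a→ t2
  t2 = 0\{b,c} → stopped
Bisimilarity quotient blocks:
  B0 = {s0, t0}
  B1 = {s1, t1}
  B2 = {s2, t2}
s0 ∈ B0, t0 ∈ B0 → same block
Bisimilar ⇒ trace-equivalent.

trace-equivalent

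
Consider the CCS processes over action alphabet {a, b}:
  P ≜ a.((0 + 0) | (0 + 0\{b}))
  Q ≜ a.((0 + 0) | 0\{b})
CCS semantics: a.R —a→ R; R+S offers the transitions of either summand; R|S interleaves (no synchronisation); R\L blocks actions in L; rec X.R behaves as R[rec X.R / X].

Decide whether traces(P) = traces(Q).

P's transition system — 2 states:
  m0 = a.((0 + 0) | (0 + 0\{b})) has moves -a-> m1
  m1 = (0 + 0) | (0 + 0\{b}) has moves deadlocked
Q's transition system — 2 states:
  n0 = a.((0 + 0) | 0\{b}) has moves -a-> n1
  n1 = (0 + 0) | 0\{b} has moves deadlocked
Partition-refinement fixed point:
  B0 = {m0, n0}
  B1 = {m1, n1}
m0 ∈ B0, n0 ∈ B0 → same block
Bisimilar ⇒ trace-equivalent.

trace-equivalent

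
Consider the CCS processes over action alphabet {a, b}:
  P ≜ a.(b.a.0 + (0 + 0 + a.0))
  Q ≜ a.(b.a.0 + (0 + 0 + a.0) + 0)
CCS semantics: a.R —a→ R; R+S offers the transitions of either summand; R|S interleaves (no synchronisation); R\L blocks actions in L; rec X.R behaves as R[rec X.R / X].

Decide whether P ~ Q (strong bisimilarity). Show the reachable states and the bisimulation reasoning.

LTS(P): 4 reachable states
  s0 = a.(b.a.0 + (0 + 0 + a.0)) → —a→ s1
  s1 = b.a.0 + (0 + 0 + a.0) → —a→ s2, —b→ s3
  s2 = 0 → ∅
  s3 = a.0 → —a→ s2
LTS(Q): 4 reachable states
  t0 = a.(b.a.0 + (0 + 0 + a.0) + 0) → —a→ t1
  t1 = b.a.0 + (0 + 0 + a.0) + 0 → —a→ t2, —b→ t3
  t2 = 0 → ∅
  t3 = a.0 → —a→ t2
Partition-refinement fixed point:
  B0 = {s0, t0}
  B1 = {s1, t1}
  B2 = {s2, t2}
  B3 = {s3, t3}
s0 ∈ B0, t0 ∈ B0 → same block

YES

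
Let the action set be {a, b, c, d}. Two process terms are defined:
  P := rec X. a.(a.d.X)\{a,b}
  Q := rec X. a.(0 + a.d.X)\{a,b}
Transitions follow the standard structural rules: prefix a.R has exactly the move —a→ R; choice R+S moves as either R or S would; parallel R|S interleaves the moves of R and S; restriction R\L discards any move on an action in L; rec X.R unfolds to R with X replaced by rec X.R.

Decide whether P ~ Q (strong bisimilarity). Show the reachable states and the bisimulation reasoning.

P ~ Q

P's transition system — 2 states:
  u0 = rec X. a.(a.d.X)\{a,b} → -a-> u1
  u1 = (a.d.(rec X. a.(a.d.X)\{a,b}))\{a,b} → stopped
Q's transition system — 2 states:
  v0 = rec X. a.(0 + a.d.X)\{a,b} → -a-> v1
  v1 = (0 + a.d.(rec X. a.(0 + a.d.X)\{a,b}))\{a,b} → stopped
Coarsest stable partition (strong bisimilarity classes):
  B0 = {u0, v0}
  B1 = {u1, v1}
u0 ∈ B0, v0 ∈ B0 → same block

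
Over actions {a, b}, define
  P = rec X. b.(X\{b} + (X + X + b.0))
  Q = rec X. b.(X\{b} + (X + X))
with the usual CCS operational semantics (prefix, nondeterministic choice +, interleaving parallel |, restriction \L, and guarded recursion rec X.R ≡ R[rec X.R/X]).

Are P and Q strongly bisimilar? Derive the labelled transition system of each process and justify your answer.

not bisimilar

LTS(P): 3 reachable states
  m0 = rec X. b.(X\{b} + (X + X + b.0)) | —b→ m1
  m1 = (rec X. b.(X\{b} + (X + X + b.0)))\{b} + ((rec X. b.(X\{b} + (X + X + b.0))) + (rec X. b.(X\{b} + (X + X + b.0))) + b.0) | —b→ m1, —b→ m2
  m2 = 0 | stopped
LTS(Q): 2 reachable states
  n0 = rec X. b.(X\{b} + (X + X)) | —b→ n1
  n1 = (rec X. b.(X\{b} + (X + X)))\{b} + ((rec X. b.(X\{b} + (X + X))) + (rec X. b.(X\{b} + (X + X)))) | —b→ n1
Bisimilarity quotient blocks:
  B0 = {m0}
  B1 = {m1}
  B2 = {m2}
  B3 = {n0, n1}
m0 ∈ B0, n0 ∈ B3 → different blocks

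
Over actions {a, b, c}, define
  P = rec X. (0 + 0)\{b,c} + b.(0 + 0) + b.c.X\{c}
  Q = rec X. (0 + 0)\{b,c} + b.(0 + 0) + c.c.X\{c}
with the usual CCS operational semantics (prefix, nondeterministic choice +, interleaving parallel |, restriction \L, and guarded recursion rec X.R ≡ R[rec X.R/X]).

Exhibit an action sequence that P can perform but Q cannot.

bc

LTS(P): 6 reachable states
  s0 = rec X. (0 + 0)\{b,c} + b.(0 + 0) + b.c.X\{c} → ··b··> s1, ··b··> s2
  s1 = 0 + 0 → deadlocked
  s2 = c.(rec X. (0 + 0)\{b,c} + b.(0 + 0) + b.c.X\{c})\{c} → ··c··> s3
  s3 = (rec X. (0 + 0)\{b,c} + b.(0 + 0) + b.c.X\{c})\{c} → ··b··> s4, ··b··> s5
  s4 = (0 + 0)\{c} → deadlocked
  s5 = (c.(rec X. (0 + 0)\{b,c} + b.(0 + 0) + b.c.X\{c})\{c})\{c} → deadlocked
LTS(Q): 5 reachable states
  t0 = rec X. (0 + 0)\{b,c} + b.(0 + 0) + c.c.X\{c} → ··b··> t1, ··c··> t2
  t1 = 0 + 0 → deadlocked
  t2 = c.(rec X. (0 + 0)\{b,c} + b.(0 + 0) + c.c.X\{c})\{c} → ··c··> t3
  t3 = (rec X. (0 + 0)\{b,c} + b.(0 + 0) + c.c.X\{c})\{c} → ··b··> t4
  t4 = (0 + 0)\{c} → deadlocked
Trace ⟨bc⟩ through P, begin at {s0}:
  step 1 (b): {s1, s2}
  step 2 (c): {s3}
  ✓ P
Trace ⟨bc⟩ through Q, begin at {t0}:
  step 1 (b): {t1}
  step 2 (c): ∅ (Q stuck)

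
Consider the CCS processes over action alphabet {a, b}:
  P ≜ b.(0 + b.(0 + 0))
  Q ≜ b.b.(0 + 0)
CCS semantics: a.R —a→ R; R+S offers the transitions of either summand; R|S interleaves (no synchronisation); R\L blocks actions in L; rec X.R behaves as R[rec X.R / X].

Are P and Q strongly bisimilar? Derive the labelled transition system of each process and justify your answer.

LTS(P): 3 reachable states
  u0 = b.(0 + b.(0 + 0)) :: =b=> u1
  u1 = 0 + b.(0 + 0) :: =b=> u2
  u2 = 0 + 0 :: stopped
LTS(Q): 3 reachable states
  v0 = b.b.(0 + 0) :: =b=> v1
  v1 = b.(0 + 0) :: =b=> v2
  v2 = 0 + 0 :: stopped
Bisimilarity quotient blocks:
  B0 = {u0, v0}
  B1 = {u1, v1}
  B2 = {u2, v2}
u0 ∈ B0, v0 ∈ B0 → same block

YES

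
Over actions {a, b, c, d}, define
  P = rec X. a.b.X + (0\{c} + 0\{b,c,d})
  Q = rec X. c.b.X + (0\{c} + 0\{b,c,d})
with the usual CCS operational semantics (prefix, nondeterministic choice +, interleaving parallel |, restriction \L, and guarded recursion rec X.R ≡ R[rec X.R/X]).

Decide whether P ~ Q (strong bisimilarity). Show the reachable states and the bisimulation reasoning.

Reachable graph of P (2 states):
  p0 = rec X. a.b.X + (0\{c} + 0\{b,c,d}) :: ··a··> p1
  p1 = b.(rec X. a.b.X + (0\{c} + 0\{b,c,d})) :: ··b··> p0
Reachable graph of Q (2 states):
  q0 = rec X. c.b.X + (0\{c} + 0\{b,c,d}) :: ··c··> q1
  q1 = b.(rec X. c.b.X + (0\{c} + 0\{b,c,d})) :: ··b··> q0
Partition-refinement fixed point:
  B0 = {p0}
  B1 = {p1}
  B2 = {q0}
  B3 = {q1}
p0 ∈ B0, q0 ∈ B2 → different blocks

NO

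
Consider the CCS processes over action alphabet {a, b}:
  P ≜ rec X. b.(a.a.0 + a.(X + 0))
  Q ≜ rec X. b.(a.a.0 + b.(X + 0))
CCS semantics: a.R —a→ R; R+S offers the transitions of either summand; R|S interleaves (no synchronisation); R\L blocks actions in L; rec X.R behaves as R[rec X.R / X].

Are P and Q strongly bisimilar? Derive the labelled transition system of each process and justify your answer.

NO

LTS(P): 5 reachable states
  p0 = rec X. b.(a.a.0 + a.(X + 0)) → ··b··> p1
  p1 = a.a.0 + a.((rec X. b.(a.a.0 + a.(X + 0))) + 0) → ··a··> p2, ··a··> p3
  p2 = (rec X. b.(a.a.0 + a.(X + 0))) + 0 → ··b··> p1
  p3 = a.0 → ··a··> p4
  p4 = 0 → ·
LTS(Q): 5 reachable states
  q0 = rec X. b.(a.a.0 + b.(X + 0)) → ··b··> q1
  q1 = a.a.0 + b.((rec X. b.(a.a.0 + b.(X + 0))) + 0) → ··a··> q2, ··b··> q3
  q2 = a.0 → ··a··> q4
  q3 = (rec X. b.(a.a.0 + b.(X + 0))) + 0 → ··b··> q1
  q4 = 0 → ·
Bisimilarity quotient blocks:
  B0 = {p0, p2}
  B1 = {p1}
  B2 = {p3, q2}
  B3 = {p4, q4}
  B4 = {q0, q3}
  B5 = {q1}
p0 ∈ B0, q0 ∈ B4 → different blocks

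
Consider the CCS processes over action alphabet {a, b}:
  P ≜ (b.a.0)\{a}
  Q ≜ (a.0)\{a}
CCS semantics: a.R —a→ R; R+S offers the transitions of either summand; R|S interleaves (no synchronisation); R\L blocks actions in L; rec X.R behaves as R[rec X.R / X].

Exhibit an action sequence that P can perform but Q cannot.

b

Reachable graph of P (2 states):
  u0 = (b.a.0)\{a} has moves ··b··> u1
  u1 = (a.0)\{a} has moves stopped
Reachable graph of Q (1 states):
  v0 = (a.0)\{a} has moves stopped
Trace ⟨b⟩ through P, begin at {u0}:
  step 1 (b): {u1}
  — P admits the full trace.
Trace ⟨b⟩ through Q, begin at {v0}:
  step 1 (b): ∅  — Q cannot continue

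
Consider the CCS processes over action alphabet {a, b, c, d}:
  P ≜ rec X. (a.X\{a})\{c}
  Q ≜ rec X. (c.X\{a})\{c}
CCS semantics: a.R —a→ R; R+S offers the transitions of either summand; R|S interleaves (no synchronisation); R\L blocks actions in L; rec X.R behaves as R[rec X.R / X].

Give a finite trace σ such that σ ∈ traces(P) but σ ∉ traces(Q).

a

P's transition system — 2 states:
  u0 = rec X. (a.X\{a})\{c} :: —a→ u1
  u1 = (rec X. (a.X\{a})\{c})\{a}\{c} :: stopped
Q's transition system — 1 states:
  v0 = rec X. (c.X\{a})\{c} :: stopped
Executing a from P (initial set {u0}):
  [1] a ⇒ {u1}
  — P admits the full trace.
Executing a from Q (initial set {v0}):
  [1] a ⇒ ∅ (Q stuck)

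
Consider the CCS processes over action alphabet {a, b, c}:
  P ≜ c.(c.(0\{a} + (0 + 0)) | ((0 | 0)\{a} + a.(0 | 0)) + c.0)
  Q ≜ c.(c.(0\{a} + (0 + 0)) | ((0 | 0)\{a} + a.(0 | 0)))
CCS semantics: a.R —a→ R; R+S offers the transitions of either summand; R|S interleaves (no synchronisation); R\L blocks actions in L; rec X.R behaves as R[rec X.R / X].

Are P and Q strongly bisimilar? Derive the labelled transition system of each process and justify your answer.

LTS(P): 6 reachable states
  s0 = c.(c.(0\{a} + (0 + 0)) | ((0 | 0)\{a} + a.(0 | 0)) + c.0) ⊢ =c=> s1
  s1 = c.(0\{a} + (0 + 0)) | ((0 | 0)\{a} + a.(0 | 0)) + c.0 ⊢ =a=> s2, =c=> s3, =c=> s4
  s2 = c.(0\{a} + (0 + 0)) | (0 | 0) ⊢ =c=> s5
  s3 = (0\{a} + (0 + 0)) | ((0 | 0)\{a} + a.(0 | 0)) ⊢ =a=> s5
  s4 = 0 ⊢ ·
  s5 = (0\{a} + (0 + 0)) | (0 | 0) ⊢ ·
LTS(Q): 5 reachable states
  t0 = c.(c.(0\{a} + (0 + 0)) | ((0 | 0)\{a} + a.(0 | 0))) ⊢ =c=> t1
  t1 = c.(0\{a} + (0 + 0)) | ((0 | 0)\{a} + a.(0 | 0)) ⊢ =a=> t2, =c=> t3
  t2 = c.(0\{a} + (0 + 0)) | (0 | 0) ⊢ =c=> t4
  t3 = (0\{a} + (0 + 0)) | ((0 | 0)\{a} + a.(0 | 0)) ⊢ =a=> t4
  t4 = (0\{a} + (0 + 0)) | (0 | 0) ⊢ ·
Partition-refinement fixed point:
  B0 = {s0}
  B1 = {s1}
  B2 = {s2, t2}
  B3 = {s4, s5, t4}
  B4 = {s3, t3}
  B5 = {t0}
  B6 = {t1}
s0 ∈ B0, t0 ∈ B5 → different blocks

P ≁ Q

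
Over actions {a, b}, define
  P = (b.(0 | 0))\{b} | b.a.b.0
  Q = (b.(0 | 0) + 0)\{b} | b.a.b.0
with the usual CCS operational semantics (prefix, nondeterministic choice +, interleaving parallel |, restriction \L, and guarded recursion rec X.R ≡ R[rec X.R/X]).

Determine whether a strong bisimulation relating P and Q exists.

P's transition system — 4 states:
  m0 = (b.(0 | 0))\{b} | b.a.b.0 → =b=> m1
  m1 = (b.(0 | 0))\{b} | a.b.0 → =a=> m2
  m2 = (b.(0 | 0))\{b} | b.0 → =b=> m3
  m3 = (b.(0 | 0))\{b} | 0 → stopped
Q's transition system — 4 states:
  n0 = (b.(0 | 0) + 0)\{b} | b.a.b.0 → =b=> n1
  n1 = (b.(0 | 0) + 0)\{b} | a.b.0 → =a=> n2
  n2 = (b.(0 | 0) + 0)\{b} | b.0 → =b=> n3
  n3 = (b.(0 | 0) + 0)\{b} | 0 → stopped
Bisimilarity quotient blocks:
  B0 = {m0, n0}
  B1 = {m1, n1}
  B2 = {m2, n2}
  B3 = {m3, n3}
m0 ∈ B0, n0 ∈ B0 → same block

bisimilar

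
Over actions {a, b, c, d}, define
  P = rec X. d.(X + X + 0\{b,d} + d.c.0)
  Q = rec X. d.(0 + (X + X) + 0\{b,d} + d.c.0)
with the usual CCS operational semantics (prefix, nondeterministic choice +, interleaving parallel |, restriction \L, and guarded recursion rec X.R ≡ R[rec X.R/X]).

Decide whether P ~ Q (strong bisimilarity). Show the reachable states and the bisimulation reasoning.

Reachable graph of P (4 states):
  p0 = rec X. d.(X + X + 0\{b,d} + d.c.0) has moves -d-> p1
  p1 = (rec X. d.(X + X + 0\{b,d} + d.c.0)) + (rec X. d.(X + X + 0\{b,d} + d.c.0)) + 0\{b,d} + d.c.0 has moves -d-> p1, -d-> p2
  p2 = c.0 has moves -c-> p3
  p3 = 0 has moves deadlocked
Reachable graph of Q (4 states):
  q0 = rec X. d.(0 + (X + X) + 0\{b,d} + d.c.0) has moves -d-> q1
  q1 = 0 + ((rec X. d.(0 + (X + X) + 0\{b,d} + d.c.0)) + (rec X. d.(0 + (X + X) + 0\{b,d} + d.c.0))) + 0\{b,d} + d.c.0 has moves -d-> q1, -d-> q2
  q2 = c.0 has moves -c-> q3
  q3 = 0 has moves deadlocked
Coarsest stable partition (strong bisimilarity classes):
  B0 = {p0, q0}
  B1 = {p1, q1}
  B2 = {p2, q2}
  B3 = {p3, q3}
p0 ∈ B0, q0 ∈ B0 → same block

P ~ Q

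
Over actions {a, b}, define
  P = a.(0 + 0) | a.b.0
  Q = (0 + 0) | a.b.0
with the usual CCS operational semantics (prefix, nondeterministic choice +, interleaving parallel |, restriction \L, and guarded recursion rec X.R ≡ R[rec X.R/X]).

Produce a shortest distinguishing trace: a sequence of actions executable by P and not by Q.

aa

P's transition system — 6 states:
  m0 = a.(0 + 0) | a.b.0 :: =a=> m1, =a=> m2
  m1 = (0 + 0) | a.b.0 :: =a=> m3
  m2 = a.(0 + 0) | b.0 :: =a=> m3, =b=> m4
  m3 = (0 + 0) | b.0 :: =b=> m5
  m4 = a.(0 + 0) | 0 :: =a=> m5
  m5 = (0 + 0) | 0 :: ·
Q's transition system — 3 states:
  n0 = (0 + 0) | a.b.0 :: =a=> n1
  n1 = (0 + 0) | b.0 :: =b=> n2
  n2 = (0 + 0) | 0 :: ·
Executing aa from P (initial set {m0}):
  step 1 (a): {m1, m2}
  step 2 (a): {m3}
  — P admits the full trace.
Executing aa from Q (initial set {n0}):
  step 1 (a): {n1}
  step 2 (a): no successor for Q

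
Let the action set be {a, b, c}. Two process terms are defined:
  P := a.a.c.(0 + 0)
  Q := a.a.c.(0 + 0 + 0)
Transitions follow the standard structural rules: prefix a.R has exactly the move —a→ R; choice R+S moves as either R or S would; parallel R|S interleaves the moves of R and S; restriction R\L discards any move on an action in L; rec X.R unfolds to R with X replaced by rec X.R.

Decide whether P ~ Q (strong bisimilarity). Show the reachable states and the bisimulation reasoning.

YES

LTS(P): 4 reachable states
  s0 = a.a.c.(0 + 0) → --a--▸ s1
  s1 = a.c.(0 + 0) → --a--▸ s2
  s2 = c.(0 + 0) → --c--▸ s3
  s3 = 0 + 0 → ·
LTS(Q): 4 reachable states
  t0 = a.a.c.(0 + 0 + 0) → --a--▸ t1
  t1 = a.c.(0 + 0 + 0) → --a--▸ t2
  t2 = c.(0 + 0 + 0) → --c--▸ t3
  t3 = 0 + 0 + 0 → ·
Coarsest stable partition (strong bisimilarity classes):
  B0 = {s0, t0}
  B1 = {s1, t1}
  B2 = {s2, t2}
  B3 = {s3, t3}
s0 ∈ B0, t0 ∈ B0 → same block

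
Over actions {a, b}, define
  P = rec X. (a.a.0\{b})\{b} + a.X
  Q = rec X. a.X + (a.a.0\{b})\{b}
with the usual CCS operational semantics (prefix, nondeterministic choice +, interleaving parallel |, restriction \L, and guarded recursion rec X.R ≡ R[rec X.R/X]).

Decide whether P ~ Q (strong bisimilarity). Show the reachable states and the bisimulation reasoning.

YES

LTS(P): 3 reachable states
  m0 = rec X. (a.a.0\{b})\{b} + a.X → —a→ m0, —a→ m1
  m1 = (a.0\{b})\{b} → —a→ m2
  m2 = 0\{b}\{b} → deadlocked
LTS(Q): 3 reachable states
  n0 = rec X. a.X + (a.a.0\{b})\{b} → —a→ n0, —a→ n1
  n1 = (a.0\{b})\{b} → —a→ n2
  n2 = 0\{b}\{b} → deadlocked
Coarsest stable partition (strong bisimilarity classes):
  B0 = {m0, n0}
  B1 = {m1, n1}
  B2 = {m2, n2}
m0 ∈ B0, n0 ∈ B0 → same block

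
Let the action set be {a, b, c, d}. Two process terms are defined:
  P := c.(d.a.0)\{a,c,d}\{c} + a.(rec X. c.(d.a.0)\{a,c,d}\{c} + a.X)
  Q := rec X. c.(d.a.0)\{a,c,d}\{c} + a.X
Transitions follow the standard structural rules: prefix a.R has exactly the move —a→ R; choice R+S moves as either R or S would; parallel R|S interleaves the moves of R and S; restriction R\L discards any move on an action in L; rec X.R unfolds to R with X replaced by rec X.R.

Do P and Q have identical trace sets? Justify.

trace-equivalent

LTS(P): 3 reachable states
  p0 = c.(d.a.0)\{a,c,d}\{c} + a.(rec X. c.(d.a.0)\{a,c,d}\{c} + a.X) ⊢ --a--▸ p1, --c--▸ p2
  p1 = rec X. c.(d.a.0)\{a,c,d}\{c} + a.X ⊢ --a--▸ p1, --c--▸ p2
  p2 = (d.a.0)\{a,c,d}\{c} ⊢ ·
LTS(Q): 2 reachable states
  q0 = rec X. c.(d.a.0)\{a,c,d}\{c} + a.X ⊢ --a--▸ q0, --c--▸ q1
  q1 = (d.a.0)\{a,c,d}\{c} ⊢ ·
Partition-refinement fixed point:
  B0 = {p0, p1, q0}
  B1 = {p2, q1}
p0 ∈ B0, q0 ∈ B0 → same block
Bisimilar ⇒ trace-equivalent.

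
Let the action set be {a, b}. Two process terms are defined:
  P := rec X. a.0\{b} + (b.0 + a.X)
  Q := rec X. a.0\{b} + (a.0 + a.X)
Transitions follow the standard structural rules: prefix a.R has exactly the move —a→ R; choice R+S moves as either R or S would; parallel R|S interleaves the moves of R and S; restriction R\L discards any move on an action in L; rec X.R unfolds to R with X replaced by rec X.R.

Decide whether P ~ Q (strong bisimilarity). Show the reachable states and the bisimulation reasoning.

NO

P's transition system — 3 states:
  s0 = rec X. a.0\{b} + (b.0 + a.X) ⊢ ··a··> s0, ··a··> s1, ··b··> s2
  s1 = 0\{b} ⊢ ·
  s2 = 0 ⊢ ·
Q's transition system — 3 states:
  t0 = rec X. a.0\{b} + (a.0 + a.X) ⊢ ··a··> t0, ··a··> t1, ··a··> t2
  t1 = 0 ⊢ ·
  t2 = 0\{b} ⊢ ·
Partition-refinement fixed point:
  B0 = {s0}
  B1 = {s1, s2, t1, t2}
  B2 = {t0}
s0 ∈ B0, t0 ∈ B2 → different blocks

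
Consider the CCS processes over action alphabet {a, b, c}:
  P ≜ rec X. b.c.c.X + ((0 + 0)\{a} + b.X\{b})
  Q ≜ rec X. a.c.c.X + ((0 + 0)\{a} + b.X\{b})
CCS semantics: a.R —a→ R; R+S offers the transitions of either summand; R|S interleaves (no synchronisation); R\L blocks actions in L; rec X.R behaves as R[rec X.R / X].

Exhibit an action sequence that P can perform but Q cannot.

bc

P's transition system — 4 states:
  m0 = rec X. b.c.c.X + ((0 + 0)\{a} + b.X\{b}) → ··b··> m1, ··b··> m2
  m1 = (rec X. b.c.c.X + ((0 + 0)\{a} + b.X\{b}))\{b} → ·
  m2 = c.c.(rec X. b.c.c.X + ((0 + 0)\{a} + b.X\{b})) → ··c··> m3
  m3 = c.(rec X. b.c.c.X + ((0 + 0)\{a} + b.X\{b})) → ··c··> m0
Q's transition system — 6 states:
  n0 = rec X. a.c.c.X + ((0 + 0)\{a} + b.X\{b}) → ··a··> n1, ··b··> n2
  n1 = c.c.(rec X. a.c.c.X + ((0 + 0)\{a} + b.X\{b})) → ··c··> n3
  n2 = (rec X. a.c.c.X + ((0 + 0)\{a} + b.X\{b}))\{b} → ··a··> n4
  n3 = c.(rec X. a.c.c.X + ((0 + 0)\{a} + b.X\{b})) → ··c··> n0
  n4 = (c.c.(rec X. a.c.c.X + ((0 + 0)\{a} + b.X\{b})))\{b} → ··c··> n5
  n5 = (c.(rec X. a.c.c.X + ((0 + 0)\{a} + b.X\{b})))\{b} → ··c··> n2
Run σ = ⟨bc⟩ on P: start {m0}
  step 1 (b): {m1, m2}
  step 2 (c): {m3}
  P completes σ.
Run σ = ⟨bc⟩ on Q: start {n0}
  step 1 (b): {n2}
  step 2 (c): no successor for Q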